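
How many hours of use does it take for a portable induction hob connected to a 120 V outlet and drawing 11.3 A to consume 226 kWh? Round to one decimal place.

166.7 h

Power = 11.3 A × 120 V = 1356 W = 1.356 kW
Hours = 226 kWh ÷ 1.356 kW = 166.7 h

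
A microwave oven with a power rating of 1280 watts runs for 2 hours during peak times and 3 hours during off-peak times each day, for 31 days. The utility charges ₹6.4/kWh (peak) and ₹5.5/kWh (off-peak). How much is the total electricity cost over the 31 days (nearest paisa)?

₹1162.62

Peak energy = 1.28 kW × 2 h × 31 = 79.36 kWh
Off-peak energy = 1.28 kW × 3 h × 31 = 119.04 kWh
Cost = 79.36 × ₹6.4 + 119.04 × ₹5.5 = ₹507.904 + ₹654.72 = ₹1162.62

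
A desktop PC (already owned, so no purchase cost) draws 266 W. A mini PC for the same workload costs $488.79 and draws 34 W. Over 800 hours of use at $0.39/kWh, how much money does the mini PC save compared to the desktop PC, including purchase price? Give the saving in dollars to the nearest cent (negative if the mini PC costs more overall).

desktop PC: $0.00 + (266/1000) kW × 800 h × $0.39 = $0.00 + $82.992 = $82.992
mini PC: $488.79 + (34/1000) kW × 800 h × $0.39 = $488.79 + $10.608 = $499.398
Saving = $82.992 − $499.398 = −$416.406 → -$416.41

-$416.41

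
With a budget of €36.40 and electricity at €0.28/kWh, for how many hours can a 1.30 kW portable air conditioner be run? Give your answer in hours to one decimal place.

100.0 h

Energy available = €36.40 ÷ €0.28/kWh = 130 kWh
Hours = 130 kWh ÷ 1.3 kW = 100.0 h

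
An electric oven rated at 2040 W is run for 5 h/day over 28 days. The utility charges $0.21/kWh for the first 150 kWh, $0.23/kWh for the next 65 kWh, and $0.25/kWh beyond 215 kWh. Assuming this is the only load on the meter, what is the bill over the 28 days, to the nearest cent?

$64.10

Runtime = 5 h/day × 28 days = 140 h
Energy = 2.04 kW × 140 h = 285.6 kWh
Tier 1 (0–150 kWh): 150 × $0.21 = $31.5
Tier 2 (150–215 kWh): 65 × $0.23 = $14.95
Above 215 kWh: 70.6 × $0.25 = $17.65
Bill = $64.10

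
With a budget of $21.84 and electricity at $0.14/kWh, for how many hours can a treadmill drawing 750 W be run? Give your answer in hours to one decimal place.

208.0 h

Energy available = $21.84 ÷ $0.14/kWh = 156 kWh
Hours = 156 kWh ÷ 0.75 kW = 208.0 h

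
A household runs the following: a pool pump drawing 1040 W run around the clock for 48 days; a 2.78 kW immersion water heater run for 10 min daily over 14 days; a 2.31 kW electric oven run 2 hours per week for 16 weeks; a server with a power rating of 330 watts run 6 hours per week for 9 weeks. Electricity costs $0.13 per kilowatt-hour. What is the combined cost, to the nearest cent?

pool pump: Runtime = 24 h × 48 = 1152 h
pool pump: 1.04 kW × 1152 h = 1198.08 kWh
immersion water heater: Runtime = 10 min × 14 = 140 min = 2.333333… h
immersion water heater: 2.78 kW × 2.333333… h = 6.486666… kWh
electric oven: Runtime = 2 h/week × 16 weeks = 32 h
electric oven: 2.31 kW × 32 h = 73.92 kWh
server: Runtime = 6 h/week × 9 weeks = 54 h
server: 0.33 kW × 54 h = 17.82 kWh
Total energy = 1296.306666… kWh
Cost = 1296.306666… × $0.13 = $168.52

$168.52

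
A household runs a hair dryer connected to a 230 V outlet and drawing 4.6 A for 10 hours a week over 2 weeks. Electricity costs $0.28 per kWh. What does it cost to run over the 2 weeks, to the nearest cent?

Power = 4.6 A × 230 V = 1058 W = 1.058 kW
Runtime = 10 h/week × 2 weeks = 20 h
Energy = 1.058 kW × 20 h = 21.16 kWh
Cost = 21.16 kWh × $0.28/kWh = $5.92

$5.92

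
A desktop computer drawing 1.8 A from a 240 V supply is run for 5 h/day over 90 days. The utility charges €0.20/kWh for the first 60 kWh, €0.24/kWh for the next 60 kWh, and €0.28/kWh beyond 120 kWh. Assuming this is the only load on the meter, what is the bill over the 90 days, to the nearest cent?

Power = 1.8 A × 240 V = 432 W = 0.432 kW
Runtime = 5 h/day × 90 days = 450 h
Energy = 0.432 kW × 450 h = 194.4 kWh
Tier 1 (0–60 kWh): 60 × €0.20 = €12
Tier 2 (60–120 kWh): 60 × €0.24 = €14.4
Above 120 kWh: 74.4 × €0.28 = €20.832
Bill = €47.23

€47.23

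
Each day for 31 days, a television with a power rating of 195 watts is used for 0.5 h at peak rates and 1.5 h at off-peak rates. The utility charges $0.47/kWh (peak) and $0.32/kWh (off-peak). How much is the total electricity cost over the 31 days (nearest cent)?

$4.32

Peak energy = 0.195 kW × 0.5 h × 31 = 3.0225 kWh
Off-peak energy = 0.195 kW × 1.5 h × 31 = 9.0675 kWh
Cost = 3.0225 × $0.47 + 9.0675 × $0.32 = $1.420575 + $2.9016 = $4.32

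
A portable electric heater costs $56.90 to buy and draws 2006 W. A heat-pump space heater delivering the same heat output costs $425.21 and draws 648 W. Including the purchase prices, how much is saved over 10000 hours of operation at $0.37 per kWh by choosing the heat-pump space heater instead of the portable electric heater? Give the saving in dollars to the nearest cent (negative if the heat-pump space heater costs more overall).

$4656.29

portable electric heater: $56.90 + (2006/1000) kW × 10000 h × $0.37 = $56.90 + $7422.2 = $7479.1
heat-pump space heater: $425.21 + (648/1000) kW × 10000 h × $0.37 = $425.21 + $2397.6 = $2822.81
Saving = $7479.1 − $2822.81 = $4656.29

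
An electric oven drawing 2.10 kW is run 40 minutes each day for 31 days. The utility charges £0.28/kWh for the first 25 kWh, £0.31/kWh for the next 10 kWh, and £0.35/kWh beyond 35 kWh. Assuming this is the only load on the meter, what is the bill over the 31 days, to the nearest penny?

Runtime = 40 min × 31 = 1240 min = 20.666666… h
Energy = 2.1 kW × 20.666666… h = 43.4 kWh
Tier 1 (0–25 kWh): 25 × £0.28 = £7
Tier 2 (25–35 kWh): 10 × £0.31 = £3.1
Above 35 kWh: 8.4 × £0.35 = £2.94
Bill = £13.04

£13.04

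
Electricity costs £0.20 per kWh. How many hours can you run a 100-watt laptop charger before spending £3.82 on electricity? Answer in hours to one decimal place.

191.0 h

Energy available = £3.82 ÷ £0.20/kWh = 19.1 kWh
Hours = 19.1 kWh ÷ 0.1 kW = 191.0 h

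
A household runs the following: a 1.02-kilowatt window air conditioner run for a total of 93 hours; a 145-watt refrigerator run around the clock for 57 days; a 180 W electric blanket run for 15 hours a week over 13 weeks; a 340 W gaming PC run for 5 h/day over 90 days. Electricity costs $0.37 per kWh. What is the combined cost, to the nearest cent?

$178.09

window air conditioner: 1.02 kW × 93 h = 94.86 kWh
refrigerator: Runtime = 24 h × 57 = 1368 h
refrigerator: 0.145 kW × 1368 h = 198.36 kWh
electric blanket: Runtime = 15 h/week × 13 weeks = 195 h
electric blanket: 0.18 kW × 195 h = 35.1 kWh
gaming PC: Runtime = 5 h/day × 90 days = 450 h
gaming PC: 0.34 kW × 450 h = 153 kWh
Total energy = 481.32 kWh
Cost = 481.32 × $0.37 = $178.09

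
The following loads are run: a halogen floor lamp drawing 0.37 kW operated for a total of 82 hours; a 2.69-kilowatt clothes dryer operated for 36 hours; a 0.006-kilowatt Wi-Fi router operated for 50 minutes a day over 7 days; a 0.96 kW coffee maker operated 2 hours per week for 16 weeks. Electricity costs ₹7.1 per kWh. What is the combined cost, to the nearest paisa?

₹1121.34

halogen floor lamp: 0.37 kW × 82 h = 30.34 kWh
clothes dryer: 2.69 kW × 36 h = 96.84 kWh
Wi-Fi router: Runtime = 50 min × 7 = 350 min = 5.833333… h
Wi-Fi router: 0.006 kW × 5.833333… h = 0.035 kWh
coffee maker: Runtime = 2 h/week × 16 weeks = 32 h
coffee maker: 0.96 kW × 32 h = 30.72 kWh
Total energy = 157.935 kWh
Cost = 157.935 × ₹7.1 = ₹1121.34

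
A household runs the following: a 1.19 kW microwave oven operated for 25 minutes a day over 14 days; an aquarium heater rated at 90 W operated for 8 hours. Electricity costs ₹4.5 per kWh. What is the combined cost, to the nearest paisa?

₹34.48

microwave oven: Runtime = 25 min × 14 = 350 min = 5.833333… h
microwave oven: 1.19 kW × 5.833333… h = 6.941666… kWh
aquarium heater: 0.09 kW × 8 h = 0.72 kWh
Total energy = 7.661666… kWh
Cost = 7.661666… × ₹4.5 = ₹34.48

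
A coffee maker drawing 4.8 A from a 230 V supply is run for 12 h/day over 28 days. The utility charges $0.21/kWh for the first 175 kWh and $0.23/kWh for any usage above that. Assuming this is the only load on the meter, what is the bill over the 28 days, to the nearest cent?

$81.82

Power = 4.8 A × 230 V = 1104 W = 1.104 kW
Runtime = 12 h/day × 28 days = 336 h
Energy = 1.104 kW × 336 h = 370.944 kWh
Tier 1 (0–175 kWh): 175 × $0.21 = $36.75
Above 175 kWh: 195.944 × $0.23 = $45.06712
Bill = $81.82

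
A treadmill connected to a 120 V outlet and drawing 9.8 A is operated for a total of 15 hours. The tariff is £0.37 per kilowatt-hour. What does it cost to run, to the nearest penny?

£6.53

Power = 9.8 A × 120 V = 1176 W = 1.176 kW
Energy = 1.176 kW × 15 h = 17.64 kWh
Cost = 17.64 kWh × £0.37/kWh = £6.53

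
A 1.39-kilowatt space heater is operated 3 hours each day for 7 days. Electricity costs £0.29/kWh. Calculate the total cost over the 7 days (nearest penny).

£8.47

Runtime = 3 h/day × 7 days = 21 h
Energy = 1.39 kW × 21 h = 29.19 kWh
Cost = 29.19 kWh × £0.29/kWh = £8.47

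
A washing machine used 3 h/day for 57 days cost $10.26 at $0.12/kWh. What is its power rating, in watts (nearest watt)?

Energy = $10.26 ÷ $0.12/kWh = 85.5 kWh
Runtime = 3 h/day × 57 days = 171 h
Power = 85.5 kWh ÷ 171 h = 0.5 kW = 500 W

500 W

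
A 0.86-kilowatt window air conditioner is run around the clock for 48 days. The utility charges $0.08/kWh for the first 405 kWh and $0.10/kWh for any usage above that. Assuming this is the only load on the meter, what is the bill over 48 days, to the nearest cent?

$90.97

Runtime = 24 h × 48 = 1152 h
Energy = 0.86 kW × 1152 h = 990.72 kWh
Tier 1 (0–405 kWh): 405 × $0.08 = $32.4
Above 405 kWh: 585.72 × $0.10 = $58.572
Bill = $90.97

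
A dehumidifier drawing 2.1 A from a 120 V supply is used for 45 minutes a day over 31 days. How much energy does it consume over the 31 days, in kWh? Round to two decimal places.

Power = 2.1 A × 120 V = 252 W = 0.252 kW
Runtime = 45 min × 31 = 1395 min = 23.25 h
Energy = 0.252 kW × 23.25 h = 5.859 kWh ≈ 5.86 kWh

5.86 kWh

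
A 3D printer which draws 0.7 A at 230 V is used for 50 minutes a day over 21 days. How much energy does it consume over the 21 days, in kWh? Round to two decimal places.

2.82 kWh

Power = 0.7 A × 230 V = 161 W = 0.161 kW
Runtime = 50 min × 21 = 1050 min = 17.5 h
Energy = 0.161 kW × 17.5 h = 2.8175 kWh ≈ 2.82 kWh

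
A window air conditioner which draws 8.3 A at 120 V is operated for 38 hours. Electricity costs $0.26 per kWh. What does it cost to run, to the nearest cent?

$9.84

Power = 8.3 A × 120 V = 996 W = 0.996 kW
Energy = 0.996 kW × 38 h = 37.848 kWh
Cost = 37.848 kWh × $0.26/kWh = $9.84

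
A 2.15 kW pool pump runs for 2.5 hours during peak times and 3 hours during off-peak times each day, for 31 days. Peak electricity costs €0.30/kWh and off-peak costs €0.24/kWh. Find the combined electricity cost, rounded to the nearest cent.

Peak energy = 2.15 kW × 2.5 h × 31 = 166.625 kWh
Off-peak energy = 2.15 kW × 3 h × 31 = 199.95 kWh
Cost = 166.625 × €0.30 + 199.95 × €0.24 = €49.9875 + €47.988 = €97.98

€97.98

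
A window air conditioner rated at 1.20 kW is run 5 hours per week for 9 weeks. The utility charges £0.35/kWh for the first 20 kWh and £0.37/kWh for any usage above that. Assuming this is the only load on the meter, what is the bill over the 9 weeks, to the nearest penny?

Runtime = 5 h/week × 9 weeks = 45 h
Energy = 1.2 kW × 45 h = 54 kWh
Tier 1 (0–20 kWh): 20 × £0.35 = £7
Above 20 kWh: 34 × £0.37 = £12.58
Bill = £19.58

£19.58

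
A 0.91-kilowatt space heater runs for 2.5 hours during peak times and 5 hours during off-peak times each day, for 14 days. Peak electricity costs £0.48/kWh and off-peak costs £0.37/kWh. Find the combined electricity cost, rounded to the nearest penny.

£38.86

Peak energy = 0.91 kW × 2.5 h × 14 = 31.85 kWh
Off-peak energy = 0.91 kW × 5 h × 14 = 63.7 kWh
Cost = 31.85 × £0.48 + 63.7 × £0.37 = £15.288 + £23.569 = £38.86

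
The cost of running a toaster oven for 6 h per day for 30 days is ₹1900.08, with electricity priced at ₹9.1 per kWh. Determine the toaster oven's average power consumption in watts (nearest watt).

1160 W

Energy = ₹1900.08 ÷ ₹9.1/kWh = 208.8 kWh
Runtime = 6 h/day × 30 days = 180 h
Power = 208.8 kWh ÷ 180 h = 1.16 kW = 1160 W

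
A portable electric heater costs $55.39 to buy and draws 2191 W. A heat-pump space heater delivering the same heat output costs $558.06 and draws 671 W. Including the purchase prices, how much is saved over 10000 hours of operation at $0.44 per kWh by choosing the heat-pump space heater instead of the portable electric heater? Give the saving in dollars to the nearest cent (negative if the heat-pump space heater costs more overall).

$6185.33

portable electric heater: $55.39 + (2191/1000) kW × 10000 h × $0.44 = $55.39 + $9640.4 = $9695.79
heat-pump space heater: $558.06 + (671/1000) kW × 10000 h × $0.44 = $558.06 + $2952.4 = $3510.46
Saving = $9695.79 − $3510.46 = $6185.33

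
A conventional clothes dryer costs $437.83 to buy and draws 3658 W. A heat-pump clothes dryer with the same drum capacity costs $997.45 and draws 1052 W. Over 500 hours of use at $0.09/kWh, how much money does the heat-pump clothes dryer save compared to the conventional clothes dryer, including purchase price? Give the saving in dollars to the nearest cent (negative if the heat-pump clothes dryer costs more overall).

conventional clothes dryer: $437.83 + (3658/1000) kW × 500 h × $0.09 = $437.83 + $164.61 = $602.44
heat-pump clothes dryer: $997.45 + (1052/1000) kW × 500 h × $0.09 = $997.45 + $47.34 = $1044.79
Saving = $602.44 − $1044.79 = −$442.35

-$442.35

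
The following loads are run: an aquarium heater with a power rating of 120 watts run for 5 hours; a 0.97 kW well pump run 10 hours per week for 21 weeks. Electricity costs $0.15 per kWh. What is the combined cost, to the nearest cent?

aquarium heater: 0.12 kW × 5 h = 0.6 kWh
well pump: Runtime = 10 h/week × 21 weeks = 210 h
well pump: 0.97 kW × 210 h = 203.7 kWh
Total energy = 204.3 kWh
Cost = 204.3 × $0.15 = $30.65

$30.65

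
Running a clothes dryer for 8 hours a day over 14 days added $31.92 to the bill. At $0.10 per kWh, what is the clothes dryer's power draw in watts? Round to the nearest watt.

Energy = $31.92 ÷ $0.10/kWh = 319.2 kWh
Runtime = 8 h/day × 14 days = 112 h
Power = 319.2 kWh ÷ 112 h = 2.85 kW = 2850 W

2850 W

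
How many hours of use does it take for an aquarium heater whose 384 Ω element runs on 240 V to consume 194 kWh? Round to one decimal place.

1293.3 h

Power = V²/R = 240²/384 = 150 W = 0.15 kW
Hours = 194 kWh ÷ 0.15 kW = 1293.3 h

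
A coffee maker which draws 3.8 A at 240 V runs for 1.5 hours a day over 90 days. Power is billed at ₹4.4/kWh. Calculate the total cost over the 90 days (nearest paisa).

Power = 3.8 A × 240 V = 912 W = 0.912 kW
Runtime = 1.5 h/day × 90 days = 135 h
Energy = 0.912 kW × 135 h = 123.12 kWh
Cost = 123.12 kWh × ₹4.4/kWh = ₹541.73

₹541.73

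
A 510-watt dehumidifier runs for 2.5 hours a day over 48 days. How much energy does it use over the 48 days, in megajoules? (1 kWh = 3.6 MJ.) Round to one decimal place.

Runtime = 2.5 h/day × 48 days = 120 h
Energy = 0.51 kW × 120 h = 61.2 kWh
= 61.2 × 3.6 MJ = 220.3 MJ

220.3 MJ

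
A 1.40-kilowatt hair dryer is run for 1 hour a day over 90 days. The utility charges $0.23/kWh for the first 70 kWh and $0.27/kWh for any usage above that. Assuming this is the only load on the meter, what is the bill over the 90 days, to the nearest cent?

Runtime = 1 h/day × 90 days = 90 h
Energy = 1.4 kW × 90 h = 126 kWh
Tier 1 (0–70 kWh): 70 × $0.23 = $16.1
Above 70 kWh: 56 × $0.27 = $15.12
Bill = $31.22

$31.22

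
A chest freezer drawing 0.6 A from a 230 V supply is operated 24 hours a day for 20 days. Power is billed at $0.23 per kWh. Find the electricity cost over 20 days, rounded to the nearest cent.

$15.24

Power = 0.6 A × 230 V = 138 W = 0.138 kW
Runtime = 24 h × 20 = 480 h
Energy = 0.138 kW × 480 h = 66.24 kWh
Cost = 66.24 kWh × $0.23/kWh = $15.24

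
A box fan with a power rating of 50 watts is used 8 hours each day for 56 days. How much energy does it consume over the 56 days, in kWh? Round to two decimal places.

Runtime = 8 h/day × 56 days = 448 h
Energy = 0.05 kW × 448 h = 22.4 kWh

22.40 kWh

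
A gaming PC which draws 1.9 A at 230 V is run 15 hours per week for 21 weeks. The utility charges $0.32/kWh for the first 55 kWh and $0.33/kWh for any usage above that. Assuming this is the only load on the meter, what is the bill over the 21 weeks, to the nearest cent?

$44.88

Power = 1.9 A × 230 V = 437 W = 0.437 kW
Runtime = 15 h/week × 21 weeks = 315 h
Energy = 0.437 kW × 315 h = 137.655 kWh
Tier 1 (0–55 kWh): 55 × $0.32 = $17.6
Above 55 kWh: 82.655 × $0.33 = $27.27615
Bill = $44.88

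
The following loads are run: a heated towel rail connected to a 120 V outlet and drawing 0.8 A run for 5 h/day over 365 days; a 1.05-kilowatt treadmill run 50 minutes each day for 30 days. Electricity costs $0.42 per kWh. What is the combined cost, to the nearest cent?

$84.61

heated towel rail: Power = 0.8 A × 120 V = 96 W = 0.096 kW
heated towel rail: Runtime = 5 h/day × 365 days = 1825 h
heated towel rail: 0.096 kW × 1825 h = 175.2 kWh
treadmill: Runtime = 50 min × 30 = 1500 min = 25 h
treadmill: 1.05 kW × 25 h = 26.25 kWh
Total energy = 201.45 kWh
Cost = 201.45 × $0.42 = $84.61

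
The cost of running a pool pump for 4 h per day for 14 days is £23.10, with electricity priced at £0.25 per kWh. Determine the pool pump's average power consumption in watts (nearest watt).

Energy = £23.10 ÷ £0.25/kWh = 92.4 kWh
Runtime = 4 h/day × 14 days = 56 h
Power = 92.4 kWh ÷ 56 h = 1.65 kW = 1650 W

1650 W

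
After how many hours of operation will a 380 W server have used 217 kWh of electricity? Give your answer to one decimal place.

571.1 h

Hours = 217 kWh ÷ 0.38 kW = 571.1 h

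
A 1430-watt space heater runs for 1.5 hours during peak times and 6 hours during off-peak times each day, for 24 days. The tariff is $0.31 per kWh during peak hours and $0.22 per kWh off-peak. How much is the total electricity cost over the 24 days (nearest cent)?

$61.26

Peak energy = 1.43 kW × 1.5 h × 24 = 51.48 kWh
Off-peak energy = 1.43 kW × 6 h × 24 = 205.92 kWh
Cost = 51.48 × $0.31 + 205.92 × $0.22 = $15.9588 + $45.3024 = $61.26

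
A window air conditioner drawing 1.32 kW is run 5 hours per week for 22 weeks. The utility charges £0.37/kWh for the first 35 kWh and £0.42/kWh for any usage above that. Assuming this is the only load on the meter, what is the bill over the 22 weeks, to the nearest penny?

Runtime = 5 h/week × 22 weeks = 110 h
Energy = 1.32 kW × 110 h = 145.2 kWh
Tier 1 (0–35 kWh): 35 × £0.37 = £12.95
Above 35 kWh: 110.2 × £0.42 = £46.284
Bill = £59.23

£59.23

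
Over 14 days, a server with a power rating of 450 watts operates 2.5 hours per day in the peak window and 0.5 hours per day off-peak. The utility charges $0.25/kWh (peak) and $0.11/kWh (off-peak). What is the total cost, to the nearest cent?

$4.28

Peak energy = 0.45 kW × 2.5 h × 14 = 15.75 kWh
Off-peak energy = 0.45 kW × 0.5 h × 14 = 3.15 kWh
Cost = 15.75 × $0.25 + 3.15 × $0.11 = $3.9375 + $0.3465 = $4.28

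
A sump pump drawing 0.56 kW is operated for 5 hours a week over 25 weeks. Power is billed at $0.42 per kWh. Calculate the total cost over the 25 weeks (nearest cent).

Runtime = 5 h/week × 25 weeks = 125 h
Energy = 0.56 kW × 125 h = 70 kWh
Cost = 70 kWh × $0.42/kWh = $29.40

$29.40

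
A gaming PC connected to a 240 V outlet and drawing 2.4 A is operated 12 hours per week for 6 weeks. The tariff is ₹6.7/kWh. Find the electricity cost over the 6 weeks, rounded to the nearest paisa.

Power = 2.4 A × 240 V = 576 W = 0.576 kW
Runtime = 12 h/week × 6 weeks = 72 h
Energy = 0.576 kW × 72 h = 41.472 kWh
Cost = 41.472 kWh × ₹6.7/kWh = ₹277.86

₹277.86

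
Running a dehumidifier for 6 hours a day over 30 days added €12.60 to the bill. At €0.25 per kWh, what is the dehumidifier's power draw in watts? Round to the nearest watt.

280 W

Energy = €12.60 ÷ €0.25/kWh = 50.4 kWh
Runtime = 6 h/day × 30 days = 180 h
Power = 50.4 kWh ÷ 180 h = 0.28 kW = 280 W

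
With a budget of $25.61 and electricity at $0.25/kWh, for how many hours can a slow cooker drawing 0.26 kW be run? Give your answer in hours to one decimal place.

Energy available = $25.61 ÷ $0.25/kWh = 102.44 kWh
Hours = 102.44 kWh ÷ 0.26 kW = 394.0 h

394.0 h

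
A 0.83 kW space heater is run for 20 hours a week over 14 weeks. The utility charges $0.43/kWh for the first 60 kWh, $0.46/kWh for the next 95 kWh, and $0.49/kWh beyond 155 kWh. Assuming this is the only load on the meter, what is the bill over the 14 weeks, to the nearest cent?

$107.43

Runtime = 20 h/week × 14 weeks = 280 h
Energy = 0.83 kW × 280 h = 232.4 kWh
Tier 1 (0–60 kWh): 60 × $0.43 = $25.8
Tier 2 (60–155 kWh): 95 × $0.46 = $43.7
Above 155 kWh: 77.4 × $0.49 = $37.926
Bill = $107.43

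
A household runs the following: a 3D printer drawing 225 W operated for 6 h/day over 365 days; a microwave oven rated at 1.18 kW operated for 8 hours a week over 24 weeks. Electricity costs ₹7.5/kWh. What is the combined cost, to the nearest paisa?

₹5394.83

3D printer: Runtime = 6 h/day × 365 days = 2190 h
3D printer: 0.225 kW × 2190 h = 492.75 kWh
microwave oven: Runtime = 8 h/week × 24 weeks = 192 h
microwave oven: 1.18 kW × 192 h = 226.56 kWh
Total energy = 719.31 kWh
Cost = 719.31 × ₹7.5 = ₹5394.83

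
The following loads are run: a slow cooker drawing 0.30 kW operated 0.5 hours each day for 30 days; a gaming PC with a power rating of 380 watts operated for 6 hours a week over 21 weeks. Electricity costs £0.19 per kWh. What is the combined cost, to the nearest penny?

slow cooker: Runtime = 0.5 h/day × 30 days = 15 h
slow cooker: 0.3 kW × 15 h = 4.5 kWh
gaming PC: Runtime = 6 h/week × 21 weeks = 126 h
gaming PC: 0.38 kW × 126 h = 47.88 kWh
Total energy = 52.38 kWh
Cost = 52.38 × £0.19 = £9.95

£9.95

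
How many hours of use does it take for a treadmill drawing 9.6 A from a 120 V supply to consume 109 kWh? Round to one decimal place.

Power = 9.6 A × 120 V = 1152 W = 1.152 kW
Hours = 109 kWh ÷ 1.152 kW = 94.6 h

94.6 h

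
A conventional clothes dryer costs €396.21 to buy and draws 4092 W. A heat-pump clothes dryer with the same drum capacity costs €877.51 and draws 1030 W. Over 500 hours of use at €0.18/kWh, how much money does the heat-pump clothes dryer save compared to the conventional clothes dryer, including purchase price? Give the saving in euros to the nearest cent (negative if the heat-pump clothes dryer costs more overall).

conventional clothes dryer: €396.21 + (4092/1000) kW × 500 h × €0.18 = €396.21 + €368.28 = €764.49
heat-pump clothes dryer: €877.51 + (1030/1000) kW × 500 h × €0.18 = €877.51 + €92.7 = €970.21
Saving = €764.49 − €970.21 = −€205.72

-€205.72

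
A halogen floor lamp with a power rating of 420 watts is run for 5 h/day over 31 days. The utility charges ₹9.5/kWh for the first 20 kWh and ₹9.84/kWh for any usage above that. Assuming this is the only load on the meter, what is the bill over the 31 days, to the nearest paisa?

₹633.78

Runtime = 5 h/day × 31 days = 155 h
Energy = 0.42 kW × 155 h = 65.1 kWh
Tier 1 (0–20 kWh): 20 × ₹9.5 = ₹190
Above 20 kWh: 45.1 × ₹9.84 = ₹443.784
Bill = ₹633.78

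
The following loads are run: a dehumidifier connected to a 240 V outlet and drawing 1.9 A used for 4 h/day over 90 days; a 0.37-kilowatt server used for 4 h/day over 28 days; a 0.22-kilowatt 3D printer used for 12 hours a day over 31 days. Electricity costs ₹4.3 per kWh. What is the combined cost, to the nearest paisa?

₹1235.99

dehumidifier: Power = 1.9 A × 240 V = 456 W = 0.456 kW
dehumidifier: Runtime = 4 h/day × 90 days = 360 h
dehumidifier: 0.456 kW × 360 h = 164.16 kWh
server: Runtime = 4 h/day × 28 days = 112 h
server: 0.37 kW × 112 h = 41.44 kWh
3D printer: Runtime = 12 h/day × 31 days = 372 h
3D printer: 0.22 kW × 372 h = 81.84 kWh
Total energy = 287.44 kWh
Cost = 287.44 × ₹4.3 = ₹1235.99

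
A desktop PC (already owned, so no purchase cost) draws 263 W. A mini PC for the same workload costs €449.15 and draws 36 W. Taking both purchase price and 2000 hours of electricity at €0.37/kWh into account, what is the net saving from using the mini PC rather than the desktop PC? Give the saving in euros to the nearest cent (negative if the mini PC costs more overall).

desktop PC: €0.00 + (263/1000) kW × 2000 h × €0.37 = €0.00 + €194.62 = €194.62
mini PC: €449.15 + (36/1000) kW × 2000 h × €0.37 = €449.15 + €26.64 = €475.79
Saving = €194.62 − €475.79 = −€281.17

-€281.17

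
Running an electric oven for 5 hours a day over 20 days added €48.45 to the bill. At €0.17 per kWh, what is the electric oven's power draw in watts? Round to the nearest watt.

Energy = €48.45 ÷ €0.17/kWh = 285 kWh
Runtime = 5 h/day × 20 days = 100 h
Power = 285 kWh ÷ 100 h = 2.85 kW = 2850 W

2850 W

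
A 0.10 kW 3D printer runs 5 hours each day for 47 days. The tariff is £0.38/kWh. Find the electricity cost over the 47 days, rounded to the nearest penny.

£8.93

Runtime = 5 h/day × 47 days = 235 h
Energy = 0.1 kW × 235 h = 23.5 kWh
Cost = 23.5 kWh × £0.38/kWh = £8.93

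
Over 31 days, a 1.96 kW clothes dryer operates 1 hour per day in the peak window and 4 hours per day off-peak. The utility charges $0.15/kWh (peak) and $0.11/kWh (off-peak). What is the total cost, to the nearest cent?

Peak energy = 1.96 kW × 1 h × 31 = 60.76 kWh
Off-peak energy = 1.96 kW × 4 h × 31 = 243.04 kWh
Cost = 60.76 × $0.15 + 243.04 × $0.11 = $9.114 + $26.7344 = $35.85

$35.85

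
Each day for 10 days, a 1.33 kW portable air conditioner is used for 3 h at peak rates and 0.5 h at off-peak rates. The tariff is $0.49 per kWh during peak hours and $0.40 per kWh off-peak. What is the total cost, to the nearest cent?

Peak energy = 1.33 kW × 3 h × 10 = 39.9 kWh
Off-peak energy = 1.33 kW × 0.5 h × 10 = 6.65 kWh
Cost = 39.9 × $0.49 + 6.65 × $0.40 = $19.551 + $2.66 = $22.21

$22.21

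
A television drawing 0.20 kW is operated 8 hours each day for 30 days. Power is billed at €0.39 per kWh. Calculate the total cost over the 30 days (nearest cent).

Runtime = 8 h/day × 30 days = 240 h
Energy = 0.2 kW × 240 h = 48 kWh
Cost = 48 kWh × €0.39/kWh = €18.72

€18.72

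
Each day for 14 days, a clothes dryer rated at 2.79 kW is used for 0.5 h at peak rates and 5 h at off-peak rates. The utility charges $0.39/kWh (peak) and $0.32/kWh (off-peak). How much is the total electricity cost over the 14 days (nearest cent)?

$70.11

Peak energy = 2.79 kW × 0.5 h × 14 = 19.53 kWh
Off-peak energy = 2.79 kW × 5 h × 14 = 195.3 kWh
Cost = 19.53 × $0.39 + 195.3 × $0.32 = $7.6167 + $62.496 = $70.11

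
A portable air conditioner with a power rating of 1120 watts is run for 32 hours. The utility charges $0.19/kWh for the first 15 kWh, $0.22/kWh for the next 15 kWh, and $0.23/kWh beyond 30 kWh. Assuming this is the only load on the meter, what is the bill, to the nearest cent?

$7.49

Energy = 1.12 kW × 32 h = 35.84 kWh
Tier 1 (0–15 kWh): 15 × $0.19 = $2.85
Tier 2 (15–30 kWh): 15 × $0.22 = $3.3
Above 30 kWh: 5.84 × $0.23 = $1.3432
Bill = $7.49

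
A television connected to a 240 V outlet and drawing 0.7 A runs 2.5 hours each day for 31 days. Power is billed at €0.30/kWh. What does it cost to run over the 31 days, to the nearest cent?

Power = 0.7 A × 240 V = 168 W = 0.168 kW
Runtime = 2.5 h/day × 31 days = 77.5 h
Energy = 0.168 kW × 77.5 h = 13.02 kWh
Cost = 13.02 kWh × €0.30/kWh = €3.91

€3.91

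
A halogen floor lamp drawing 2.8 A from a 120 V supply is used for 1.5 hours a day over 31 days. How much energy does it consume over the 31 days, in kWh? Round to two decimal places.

15.62 kWh

Power = 2.8 A × 120 V = 336 W = 0.336 kW
Runtime = 1.5 h/day × 31 days = 46.5 h
Energy = 0.336 kW × 46.5 h = 15.624 kWh ≈ 15.62 kWh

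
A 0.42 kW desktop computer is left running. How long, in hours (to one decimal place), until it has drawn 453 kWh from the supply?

Hours = 453 kWh ÷ 0.42 kW = 1078.6 h

1078.6 h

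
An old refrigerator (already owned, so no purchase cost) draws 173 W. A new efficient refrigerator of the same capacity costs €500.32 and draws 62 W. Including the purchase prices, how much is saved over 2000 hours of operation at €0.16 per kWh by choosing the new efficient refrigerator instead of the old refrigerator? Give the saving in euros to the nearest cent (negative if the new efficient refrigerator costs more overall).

old refrigerator: €0.00 + (173/1000) kW × 2000 h × €0.16 = €0.00 + €55.36 = €55.36
new efficient refrigerator: €500.32 + (62/1000) kW × 2000 h × €0.16 = €500.32 + €19.84 = €520.16
Saving = €55.36 − €520.16 = −€464.8

-€464.80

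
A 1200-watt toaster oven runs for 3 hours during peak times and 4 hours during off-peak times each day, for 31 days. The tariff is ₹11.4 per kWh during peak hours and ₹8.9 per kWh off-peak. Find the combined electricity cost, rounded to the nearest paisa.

Peak energy = 1.2 kW × 3 h × 31 = 111.6 kWh
Off-peak energy = 1.2 kW × 4 h × 31 = 148.8 kWh
Cost = 111.6 × ₹11.4 + 148.8 × ₹8.9 = ₹1272.24 + ₹1324.32 = ₹2596.56

₹2596.56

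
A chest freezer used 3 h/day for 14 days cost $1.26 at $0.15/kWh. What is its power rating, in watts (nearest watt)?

200 W

Energy = $1.26 ÷ $0.15/kWh = 8.4 kWh
Runtime = 3 h/day × 14 days = 42 h
Power = 8.4 kWh ÷ 42 h = 0.2 kW = 200 W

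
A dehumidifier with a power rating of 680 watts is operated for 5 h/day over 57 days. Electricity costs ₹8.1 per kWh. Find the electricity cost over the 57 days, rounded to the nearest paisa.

Runtime = 5 h/day × 57 days = 285 h
Energy = 0.68 kW × 285 h = 193.8 kWh
Cost = 193.8 kWh × ₹8.1/kWh = ₹1569.78

₹1569.78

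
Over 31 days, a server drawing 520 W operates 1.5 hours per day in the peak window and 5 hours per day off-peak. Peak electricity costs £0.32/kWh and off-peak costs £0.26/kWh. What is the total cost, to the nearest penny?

£28.69

Peak energy = 0.52 kW × 1.5 h × 31 = 24.18 kWh
Off-peak energy = 0.52 kW × 5 h × 31 = 80.6 kWh
Cost = 24.18 × £0.32 + 80.6 × £0.26 = £7.7376 + £20.956 = £28.69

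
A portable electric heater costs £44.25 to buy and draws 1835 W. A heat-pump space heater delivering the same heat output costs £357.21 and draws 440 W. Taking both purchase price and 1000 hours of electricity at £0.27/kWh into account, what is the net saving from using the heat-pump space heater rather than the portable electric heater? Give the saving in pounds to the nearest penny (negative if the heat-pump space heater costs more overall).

portable electric heater: £44.25 + (1835/1000) kW × 1000 h × £0.27 = £44.25 + £495.45 = £539.7
heat-pump space heater: £357.21 + (440/1000) kW × 1000 h × £0.27 = £357.21 + £118.8 = £476.01
Saving = £539.7 − £476.01 = £63.69

£63.69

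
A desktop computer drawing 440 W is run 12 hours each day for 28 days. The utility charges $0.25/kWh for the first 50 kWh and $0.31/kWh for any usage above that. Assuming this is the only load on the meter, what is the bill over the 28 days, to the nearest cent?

$42.83

Runtime = 12 h/day × 28 days = 336 h
Energy = 0.44 kW × 336 h = 147.84 kWh
Tier 1 (0–50 kWh): 50 × $0.25 = $12.5
Above 50 kWh: 97.84 × $0.31 = $30.3304
Bill = $42.83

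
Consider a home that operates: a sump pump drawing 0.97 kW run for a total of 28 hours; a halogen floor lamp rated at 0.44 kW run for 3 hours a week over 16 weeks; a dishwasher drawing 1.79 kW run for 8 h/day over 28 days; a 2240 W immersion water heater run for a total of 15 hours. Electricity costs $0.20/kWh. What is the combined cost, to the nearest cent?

$96.57

sump pump: 0.97 kW × 28 h = 27.16 kWh
halogen floor lamp: Runtime = 3 h/week × 16 weeks = 48 h
halogen floor lamp: 0.44 kW × 48 h = 21.12 kWh
dishwasher: Runtime = 8 h/day × 28 days = 224 h
dishwasher: 1.79 kW × 224 h = 400.96 kWh
immersion water heater: 2.24 kW × 15 h = 33.6 kWh
Total energy = 482.84 kWh
Cost = 482.84 × $0.20 = $96.57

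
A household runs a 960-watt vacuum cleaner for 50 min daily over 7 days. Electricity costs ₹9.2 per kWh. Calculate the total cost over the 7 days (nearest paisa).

Runtime = 50 min × 7 = 350 min = 5.833333… h
Energy = 0.96 kW × 5.833333… h = 5.6 kWh
Cost = 5.6 kWh × ₹9.2/kWh = ₹51.52

₹51.52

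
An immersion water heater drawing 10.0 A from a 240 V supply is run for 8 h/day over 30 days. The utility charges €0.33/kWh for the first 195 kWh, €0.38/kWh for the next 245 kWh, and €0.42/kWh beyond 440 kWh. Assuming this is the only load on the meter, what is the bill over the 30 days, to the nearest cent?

€214.57

Power = 10.0 A × 240 V = 2400 W = 2.4 kW
Runtime = 8 h/day × 30 days = 240 h
Energy = 2.4 kW × 240 h = 576 kWh
Tier 1 (0–195 kWh): 195 × €0.33 = €64.35
Tier 2 (195–440 kWh): 245 × €0.38 = €93.1
Above 440 kWh: 136 × €0.42 = €57.12
Bill = €214.57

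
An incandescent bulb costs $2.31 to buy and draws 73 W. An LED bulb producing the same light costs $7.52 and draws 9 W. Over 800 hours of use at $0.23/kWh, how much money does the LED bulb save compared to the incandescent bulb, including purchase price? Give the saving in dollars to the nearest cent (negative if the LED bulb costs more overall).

incandescent bulb: $2.31 + (73/1000) kW × 800 h × $0.23 = $2.31 + $13.432 = $15.742
LED bulb: $7.52 + (9/1000) kW × 800 h × $0.23 = $7.52 + $1.656 = $9.176
Saving = $15.742 − $9.176 = $6.566 → $6.57

$6.57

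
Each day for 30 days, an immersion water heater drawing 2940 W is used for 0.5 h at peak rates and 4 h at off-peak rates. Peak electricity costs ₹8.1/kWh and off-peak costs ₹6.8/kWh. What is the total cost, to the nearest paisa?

Peak energy = 2.94 kW × 0.5 h × 30 = 44.1 kWh
Off-peak energy = 2.94 kW × 4 h × 30 = 352.8 kWh
Cost = 44.1 × ₹8.1 + 352.8 × ₹6.8 = ₹357.21 + ₹2399.04 = ₹2756.25

₹2756.25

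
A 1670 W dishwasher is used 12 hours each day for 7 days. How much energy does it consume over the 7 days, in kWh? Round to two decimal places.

Runtime = 12 h/day × 7 days = 84 h
Energy = 1.67 kW × 84 h = 140.28 kWh

140.28 kWh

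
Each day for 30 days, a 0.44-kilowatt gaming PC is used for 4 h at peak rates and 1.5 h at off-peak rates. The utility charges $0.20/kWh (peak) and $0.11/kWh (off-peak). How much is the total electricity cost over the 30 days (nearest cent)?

$12.74

Peak energy = 0.44 kW × 4 h × 30 = 52.8 kWh
Off-peak energy = 0.44 kW × 1.5 h × 30 = 19.8 kWh
Cost = 52.8 × $0.20 + 19.8 × $0.11 = $10.56 + $2.178 = $12.74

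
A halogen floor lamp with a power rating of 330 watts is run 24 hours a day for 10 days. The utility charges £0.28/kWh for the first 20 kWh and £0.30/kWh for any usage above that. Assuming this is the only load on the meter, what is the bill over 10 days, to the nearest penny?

Runtime = 24 h × 10 = 240 h
Energy = 0.33 kW × 240 h = 79.2 kWh
Tier 1 (0–20 kWh): 20 × £0.28 = £5.6
Above 20 kWh: 59.2 × £0.30 = £17.76
Bill = £23.36

£23.36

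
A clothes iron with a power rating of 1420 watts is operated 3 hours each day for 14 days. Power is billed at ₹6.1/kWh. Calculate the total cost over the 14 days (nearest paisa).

₹363.80

Runtime = 3 h/day × 14 days = 42 h
Energy = 1.42 kW × 42 h = 59.64 kWh
Cost = 59.64 kWh × ₹6.1/kWh = ₹363.80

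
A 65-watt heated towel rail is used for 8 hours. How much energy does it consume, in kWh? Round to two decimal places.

Energy = 0.065 kW × 8 h = 0.52 kWh

0.52 kWh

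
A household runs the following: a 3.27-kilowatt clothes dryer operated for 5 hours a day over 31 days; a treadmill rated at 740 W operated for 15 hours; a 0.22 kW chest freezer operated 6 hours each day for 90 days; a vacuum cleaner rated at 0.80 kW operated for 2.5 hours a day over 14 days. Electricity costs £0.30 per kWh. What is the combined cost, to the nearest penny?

clothes dryer: Runtime = 5 h/day × 31 days = 155 h
clothes dryer: 3.27 kW × 155 h = 506.85 kWh
treadmill: 0.74 kW × 15 h = 11.1 kWh
chest freezer: Runtime = 6 h/day × 90 days = 540 h
chest freezer: 0.22 kW × 540 h = 118.8 kWh
vacuum cleaner: Runtime = 2.5 h/day × 14 days = 35 h
vacuum cleaner: 0.8 kW × 35 h = 28 kWh
Total energy = 664.75 kWh
Cost = 664.75 × £0.30 = £199.43

£199.43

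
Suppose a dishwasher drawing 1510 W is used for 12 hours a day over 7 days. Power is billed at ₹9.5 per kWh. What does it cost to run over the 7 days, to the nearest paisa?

₹1204.98

Runtime = 12 h/day × 7 days = 84 h
Energy = 1.51 kW × 84 h = 126.84 kWh
Cost = 126.84 kWh × ₹9.5/kWh = ₹1204.98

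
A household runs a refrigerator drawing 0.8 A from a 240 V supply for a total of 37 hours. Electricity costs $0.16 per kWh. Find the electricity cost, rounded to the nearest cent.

$1.14

Power = 0.8 A × 240 V = 192 W = 0.192 kW
Energy = 0.192 kW × 37 h = 7.104 kWh
Cost = 7.104 kWh × $0.16/kWh = $1.14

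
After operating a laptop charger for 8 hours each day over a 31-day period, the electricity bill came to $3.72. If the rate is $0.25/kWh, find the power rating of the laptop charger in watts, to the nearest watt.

Energy = $3.72 ÷ $0.25/kWh = 14.88 kWh
Runtime = 8 h/day × 31 days = 248 h
Power = 14.88 kWh ÷ 248 h = 0.06 kW = 60 W

60 W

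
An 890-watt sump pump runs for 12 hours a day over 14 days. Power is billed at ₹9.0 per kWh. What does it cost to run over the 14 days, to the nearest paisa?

Runtime = 12 h/day × 14 days = 168 h
Energy = 0.89 kW × 168 h = 149.52 kWh
Cost = 149.52 kWh × ₹9.0/kWh = ₹1345.68

₹1345.68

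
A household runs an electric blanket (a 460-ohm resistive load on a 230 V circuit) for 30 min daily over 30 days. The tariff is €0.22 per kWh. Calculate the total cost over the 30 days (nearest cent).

€0.38

Power = V²/R = 230²/460 = 115 W = 0.115 kW
Runtime = 30 min × 30 = 900 min = 15 h
Energy = 0.115 kW × 15 h = 1.725 kWh
Cost = 1.725 kWh × €0.22/kWh = €0.38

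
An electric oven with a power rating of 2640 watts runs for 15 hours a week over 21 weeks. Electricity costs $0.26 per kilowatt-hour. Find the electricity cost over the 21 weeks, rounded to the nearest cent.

Runtime = 15 h/week × 21 weeks = 315 h
Energy = 2.64 kW × 315 h = 831.6 kWh
Cost = 831.6 kWh × $0.26/kWh = $216.22

$216.22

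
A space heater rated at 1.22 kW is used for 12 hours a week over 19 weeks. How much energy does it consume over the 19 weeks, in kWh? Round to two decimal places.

Runtime = 12 h/week × 19 weeks = 228 h
Energy = 1.22 kW × 228 h = 278.16 kWh

278.16 kWh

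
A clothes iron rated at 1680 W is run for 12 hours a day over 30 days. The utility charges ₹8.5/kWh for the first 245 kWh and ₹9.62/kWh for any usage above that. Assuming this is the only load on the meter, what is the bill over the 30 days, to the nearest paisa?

₹5543.78

Runtime = 12 h/day × 30 days = 360 h
Energy = 1.68 kW × 360 h = 604.8 kWh
Tier 1 (0–245 kWh): 245 × ₹8.5 = ₹2082.5
Above 245 kWh: 359.8 × ₹9.62 = ₹3461.276
Bill = ₹5543.78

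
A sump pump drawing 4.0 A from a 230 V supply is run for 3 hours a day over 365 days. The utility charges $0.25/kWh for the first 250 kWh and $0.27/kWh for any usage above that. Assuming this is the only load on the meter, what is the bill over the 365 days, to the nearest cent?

$267.00

Power = 4.0 A × 230 V = 920 W = 0.92 kW
Runtime = 3 h/day × 365 days = 1095 h
Energy = 0.92 kW × 1095 h = 1007.4 kWh
Tier 1 (0–250 kWh): 250 × $0.25 = $62.5
Above 250 kWh: 757.4 × $0.27 = $204.498
Bill = $267.00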